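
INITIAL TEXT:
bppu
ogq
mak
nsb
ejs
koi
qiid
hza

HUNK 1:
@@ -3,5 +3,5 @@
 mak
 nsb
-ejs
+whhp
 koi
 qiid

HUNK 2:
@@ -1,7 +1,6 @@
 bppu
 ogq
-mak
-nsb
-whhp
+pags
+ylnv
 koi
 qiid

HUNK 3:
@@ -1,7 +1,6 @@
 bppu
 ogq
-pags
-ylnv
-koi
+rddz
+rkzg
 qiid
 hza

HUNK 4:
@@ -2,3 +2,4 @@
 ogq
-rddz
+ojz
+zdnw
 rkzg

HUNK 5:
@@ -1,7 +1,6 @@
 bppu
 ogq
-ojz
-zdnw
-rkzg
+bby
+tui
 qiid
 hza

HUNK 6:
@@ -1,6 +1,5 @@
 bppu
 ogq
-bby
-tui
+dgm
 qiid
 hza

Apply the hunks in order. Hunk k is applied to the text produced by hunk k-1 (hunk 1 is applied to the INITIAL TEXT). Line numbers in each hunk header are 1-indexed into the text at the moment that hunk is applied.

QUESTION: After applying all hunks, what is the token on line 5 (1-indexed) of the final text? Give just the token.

Answer: hza

Derivation:
Hunk 1: at line 3 remove [ejs] add [whhp] -> 8 lines: bppu ogq mak nsb whhp koi qiid hza
Hunk 2: at line 1 remove [mak,nsb,whhp] add [pags,ylnv] -> 7 lines: bppu ogq pags ylnv koi qiid hza
Hunk 3: at line 1 remove [pags,ylnv,koi] add [rddz,rkzg] -> 6 lines: bppu ogq rddz rkzg qiid hza
Hunk 4: at line 2 remove [rddz] add [ojz,zdnw] -> 7 lines: bppu ogq ojz zdnw rkzg qiid hza
Hunk 5: at line 1 remove [ojz,zdnw,rkzg] add [bby,tui] -> 6 lines: bppu ogq bby tui qiid hza
Hunk 6: at line 1 remove [bby,tui] add [dgm] -> 5 lines: bppu ogq dgm qiid hza
Final line 5: hza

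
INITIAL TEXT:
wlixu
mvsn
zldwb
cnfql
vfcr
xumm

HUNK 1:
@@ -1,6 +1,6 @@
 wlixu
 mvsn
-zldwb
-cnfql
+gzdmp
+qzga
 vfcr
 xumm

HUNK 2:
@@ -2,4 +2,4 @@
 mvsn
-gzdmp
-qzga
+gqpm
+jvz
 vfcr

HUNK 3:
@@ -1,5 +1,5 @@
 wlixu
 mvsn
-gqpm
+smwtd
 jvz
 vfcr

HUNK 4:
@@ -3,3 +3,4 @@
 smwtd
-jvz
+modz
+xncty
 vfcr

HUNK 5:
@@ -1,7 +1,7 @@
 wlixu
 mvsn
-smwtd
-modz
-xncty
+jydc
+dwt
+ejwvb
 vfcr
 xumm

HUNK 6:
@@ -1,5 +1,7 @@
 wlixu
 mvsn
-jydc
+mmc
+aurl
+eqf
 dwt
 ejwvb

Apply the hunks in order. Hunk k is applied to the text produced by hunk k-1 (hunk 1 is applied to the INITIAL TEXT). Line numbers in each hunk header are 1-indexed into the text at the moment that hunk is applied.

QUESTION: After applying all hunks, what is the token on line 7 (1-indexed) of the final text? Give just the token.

Answer: ejwvb

Derivation:
Hunk 1: at line 1 remove [zldwb,cnfql] add [gzdmp,qzga] -> 6 lines: wlixu mvsn gzdmp qzga vfcr xumm
Hunk 2: at line 2 remove [gzdmp,qzga] add [gqpm,jvz] -> 6 lines: wlixu mvsn gqpm jvz vfcr xumm
Hunk 3: at line 1 remove [gqpm] add [smwtd] -> 6 lines: wlixu mvsn smwtd jvz vfcr xumm
Hunk 4: at line 3 remove [jvz] add [modz,xncty] -> 7 lines: wlixu mvsn smwtd modz xncty vfcr xumm
Hunk 5: at line 1 remove [smwtd,modz,xncty] add [jydc,dwt,ejwvb] -> 7 lines: wlixu mvsn jydc dwt ejwvb vfcr xumm
Hunk 6: at line 1 remove [jydc] add [mmc,aurl,eqf] -> 9 lines: wlixu mvsn mmc aurl eqf dwt ejwvb vfcr xumm
Final line 7: ejwvb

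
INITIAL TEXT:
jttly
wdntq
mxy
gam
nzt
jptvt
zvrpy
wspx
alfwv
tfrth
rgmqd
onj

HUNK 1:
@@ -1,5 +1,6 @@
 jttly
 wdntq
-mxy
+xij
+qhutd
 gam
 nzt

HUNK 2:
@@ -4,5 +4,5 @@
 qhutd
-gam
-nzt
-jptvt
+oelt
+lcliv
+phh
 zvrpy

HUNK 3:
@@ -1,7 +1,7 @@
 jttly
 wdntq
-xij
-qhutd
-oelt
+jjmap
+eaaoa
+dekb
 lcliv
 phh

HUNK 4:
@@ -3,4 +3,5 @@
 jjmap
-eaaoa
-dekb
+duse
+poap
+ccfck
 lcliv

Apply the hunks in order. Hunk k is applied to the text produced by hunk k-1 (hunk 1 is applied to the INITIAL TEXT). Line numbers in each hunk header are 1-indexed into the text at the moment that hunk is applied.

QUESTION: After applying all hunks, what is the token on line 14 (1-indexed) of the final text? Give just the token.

Hunk 1: at line 1 remove [mxy] add [xij,qhutd] -> 13 lines: jttly wdntq xij qhutd gam nzt jptvt zvrpy wspx alfwv tfrth rgmqd onj
Hunk 2: at line 4 remove [gam,nzt,jptvt] add [oelt,lcliv,phh] -> 13 lines: jttly wdntq xij qhutd oelt lcliv phh zvrpy wspx alfwv tfrth rgmqd onj
Hunk 3: at line 1 remove [xij,qhutd,oelt] add [jjmap,eaaoa,dekb] -> 13 lines: jttly wdntq jjmap eaaoa dekb lcliv phh zvrpy wspx alfwv tfrth rgmqd onj
Hunk 4: at line 3 remove [eaaoa,dekb] add [duse,poap,ccfck] -> 14 lines: jttly wdntq jjmap duse poap ccfck lcliv phh zvrpy wspx alfwv tfrth rgmqd onj
Final line 14: onj

Answer: onj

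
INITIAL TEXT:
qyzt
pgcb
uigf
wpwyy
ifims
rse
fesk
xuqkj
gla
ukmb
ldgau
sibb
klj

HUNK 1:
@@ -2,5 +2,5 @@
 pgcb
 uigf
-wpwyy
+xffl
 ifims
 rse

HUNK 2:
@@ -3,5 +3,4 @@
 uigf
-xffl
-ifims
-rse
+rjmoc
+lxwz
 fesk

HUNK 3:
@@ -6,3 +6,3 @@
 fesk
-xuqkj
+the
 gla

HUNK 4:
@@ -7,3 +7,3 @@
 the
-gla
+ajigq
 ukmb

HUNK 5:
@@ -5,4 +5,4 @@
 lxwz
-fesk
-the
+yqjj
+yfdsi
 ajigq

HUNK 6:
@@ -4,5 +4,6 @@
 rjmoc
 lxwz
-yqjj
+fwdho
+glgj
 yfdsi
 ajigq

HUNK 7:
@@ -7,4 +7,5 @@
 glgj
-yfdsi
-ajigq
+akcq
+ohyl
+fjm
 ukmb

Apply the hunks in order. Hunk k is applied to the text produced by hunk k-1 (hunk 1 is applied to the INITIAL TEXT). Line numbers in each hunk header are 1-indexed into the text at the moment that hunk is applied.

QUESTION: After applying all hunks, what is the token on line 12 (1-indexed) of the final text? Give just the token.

Answer: ldgau

Derivation:
Hunk 1: at line 2 remove [wpwyy] add [xffl] -> 13 lines: qyzt pgcb uigf xffl ifims rse fesk xuqkj gla ukmb ldgau sibb klj
Hunk 2: at line 3 remove [xffl,ifims,rse] add [rjmoc,lxwz] -> 12 lines: qyzt pgcb uigf rjmoc lxwz fesk xuqkj gla ukmb ldgau sibb klj
Hunk 3: at line 6 remove [xuqkj] add [the] -> 12 lines: qyzt pgcb uigf rjmoc lxwz fesk the gla ukmb ldgau sibb klj
Hunk 4: at line 7 remove [gla] add [ajigq] -> 12 lines: qyzt pgcb uigf rjmoc lxwz fesk the ajigq ukmb ldgau sibb klj
Hunk 5: at line 5 remove [fesk,the] add [yqjj,yfdsi] -> 12 lines: qyzt pgcb uigf rjmoc lxwz yqjj yfdsi ajigq ukmb ldgau sibb klj
Hunk 6: at line 4 remove [yqjj] add [fwdho,glgj] -> 13 lines: qyzt pgcb uigf rjmoc lxwz fwdho glgj yfdsi ajigq ukmb ldgau sibb klj
Hunk 7: at line 7 remove [yfdsi,ajigq] add [akcq,ohyl,fjm] -> 14 lines: qyzt pgcb uigf rjmoc lxwz fwdho glgj akcq ohyl fjm ukmb ldgau sibb klj
Final line 12: ldgau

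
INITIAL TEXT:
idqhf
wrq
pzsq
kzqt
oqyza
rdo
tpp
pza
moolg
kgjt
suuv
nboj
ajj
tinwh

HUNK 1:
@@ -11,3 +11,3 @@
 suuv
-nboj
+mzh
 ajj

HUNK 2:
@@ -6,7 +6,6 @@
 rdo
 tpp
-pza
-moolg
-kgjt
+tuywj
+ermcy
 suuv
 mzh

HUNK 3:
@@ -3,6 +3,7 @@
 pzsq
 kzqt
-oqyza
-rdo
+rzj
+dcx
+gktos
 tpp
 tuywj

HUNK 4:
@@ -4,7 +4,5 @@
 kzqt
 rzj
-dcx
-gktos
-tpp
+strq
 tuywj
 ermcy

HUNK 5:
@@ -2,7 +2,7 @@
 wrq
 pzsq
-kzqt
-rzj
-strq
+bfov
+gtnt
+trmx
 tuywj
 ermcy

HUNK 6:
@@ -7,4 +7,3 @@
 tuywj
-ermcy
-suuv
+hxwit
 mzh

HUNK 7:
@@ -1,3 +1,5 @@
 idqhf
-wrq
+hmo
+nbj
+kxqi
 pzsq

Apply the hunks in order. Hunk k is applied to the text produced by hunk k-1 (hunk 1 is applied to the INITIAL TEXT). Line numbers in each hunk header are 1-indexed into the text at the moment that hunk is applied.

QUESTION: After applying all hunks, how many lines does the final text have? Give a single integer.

Hunk 1: at line 11 remove [nboj] add [mzh] -> 14 lines: idqhf wrq pzsq kzqt oqyza rdo tpp pza moolg kgjt suuv mzh ajj tinwh
Hunk 2: at line 6 remove [pza,moolg,kgjt] add [tuywj,ermcy] -> 13 lines: idqhf wrq pzsq kzqt oqyza rdo tpp tuywj ermcy suuv mzh ajj tinwh
Hunk 3: at line 3 remove [oqyza,rdo] add [rzj,dcx,gktos] -> 14 lines: idqhf wrq pzsq kzqt rzj dcx gktos tpp tuywj ermcy suuv mzh ajj tinwh
Hunk 4: at line 4 remove [dcx,gktos,tpp] add [strq] -> 12 lines: idqhf wrq pzsq kzqt rzj strq tuywj ermcy suuv mzh ajj tinwh
Hunk 5: at line 2 remove [kzqt,rzj,strq] add [bfov,gtnt,trmx] -> 12 lines: idqhf wrq pzsq bfov gtnt trmx tuywj ermcy suuv mzh ajj tinwh
Hunk 6: at line 7 remove [ermcy,suuv] add [hxwit] -> 11 lines: idqhf wrq pzsq bfov gtnt trmx tuywj hxwit mzh ajj tinwh
Hunk 7: at line 1 remove [wrq] add [hmo,nbj,kxqi] -> 13 lines: idqhf hmo nbj kxqi pzsq bfov gtnt trmx tuywj hxwit mzh ajj tinwh
Final line count: 13

Answer: 13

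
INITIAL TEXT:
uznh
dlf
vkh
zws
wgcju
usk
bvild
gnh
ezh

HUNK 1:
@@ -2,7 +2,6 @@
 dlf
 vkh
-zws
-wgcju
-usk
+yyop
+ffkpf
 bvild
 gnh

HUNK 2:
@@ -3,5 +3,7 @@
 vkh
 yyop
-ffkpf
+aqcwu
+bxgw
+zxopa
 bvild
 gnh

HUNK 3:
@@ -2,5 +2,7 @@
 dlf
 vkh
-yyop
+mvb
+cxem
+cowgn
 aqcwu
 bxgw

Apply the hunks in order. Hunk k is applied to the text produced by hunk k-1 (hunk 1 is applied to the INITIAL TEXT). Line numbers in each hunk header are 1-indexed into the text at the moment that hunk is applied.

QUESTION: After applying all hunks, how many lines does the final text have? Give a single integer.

Answer: 12

Derivation:
Hunk 1: at line 2 remove [zws,wgcju,usk] add [yyop,ffkpf] -> 8 lines: uznh dlf vkh yyop ffkpf bvild gnh ezh
Hunk 2: at line 3 remove [ffkpf] add [aqcwu,bxgw,zxopa] -> 10 lines: uznh dlf vkh yyop aqcwu bxgw zxopa bvild gnh ezh
Hunk 3: at line 2 remove [yyop] add [mvb,cxem,cowgn] -> 12 lines: uznh dlf vkh mvb cxem cowgn aqcwu bxgw zxopa bvild gnh ezh
Final line count: 12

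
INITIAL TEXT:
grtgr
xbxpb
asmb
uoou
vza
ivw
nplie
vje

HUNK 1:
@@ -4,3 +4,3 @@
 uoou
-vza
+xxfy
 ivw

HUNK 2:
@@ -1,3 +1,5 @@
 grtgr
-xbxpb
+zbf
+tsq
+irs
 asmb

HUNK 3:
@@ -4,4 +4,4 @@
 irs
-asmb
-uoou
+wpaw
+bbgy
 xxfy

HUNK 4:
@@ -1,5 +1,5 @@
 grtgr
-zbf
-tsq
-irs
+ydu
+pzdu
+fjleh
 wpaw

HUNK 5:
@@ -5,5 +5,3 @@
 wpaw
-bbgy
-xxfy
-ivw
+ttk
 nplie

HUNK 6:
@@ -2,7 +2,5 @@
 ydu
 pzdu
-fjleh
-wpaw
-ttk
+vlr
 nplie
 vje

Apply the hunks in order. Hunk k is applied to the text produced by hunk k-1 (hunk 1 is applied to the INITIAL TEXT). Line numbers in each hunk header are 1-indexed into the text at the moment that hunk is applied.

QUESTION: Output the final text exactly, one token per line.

Answer: grtgr
ydu
pzdu
vlr
nplie
vje

Derivation:
Hunk 1: at line 4 remove [vza] add [xxfy] -> 8 lines: grtgr xbxpb asmb uoou xxfy ivw nplie vje
Hunk 2: at line 1 remove [xbxpb] add [zbf,tsq,irs] -> 10 lines: grtgr zbf tsq irs asmb uoou xxfy ivw nplie vje
Hunk 3: at line 4 remove [asmb,uoou] add [wpaw,bbgy] -> 10 lines: grtgr zbf tsq irs wpaw bbgy xxfy ivw nplie vje
Hunk 4: at line 1 remove [zbf,tsq,irs] add [ydu,pzdu,fjleh] -> 10 lines: grtgr ydu pzdu fjleh wpaw bbgy xxfy ivw nplie vje
Hunk 5: at line 5 remove [bbgy,xxfy,ivw] add [ttk] -> 8 lines: grtgr ydu pzdu fjleh wpaw ttk nplie vje
Hunk 6: at line 2 remove [fjleh,wpaw,ttk] add [vlr] -> 6 lines: grtgr ydu pzdu vlr nplie vje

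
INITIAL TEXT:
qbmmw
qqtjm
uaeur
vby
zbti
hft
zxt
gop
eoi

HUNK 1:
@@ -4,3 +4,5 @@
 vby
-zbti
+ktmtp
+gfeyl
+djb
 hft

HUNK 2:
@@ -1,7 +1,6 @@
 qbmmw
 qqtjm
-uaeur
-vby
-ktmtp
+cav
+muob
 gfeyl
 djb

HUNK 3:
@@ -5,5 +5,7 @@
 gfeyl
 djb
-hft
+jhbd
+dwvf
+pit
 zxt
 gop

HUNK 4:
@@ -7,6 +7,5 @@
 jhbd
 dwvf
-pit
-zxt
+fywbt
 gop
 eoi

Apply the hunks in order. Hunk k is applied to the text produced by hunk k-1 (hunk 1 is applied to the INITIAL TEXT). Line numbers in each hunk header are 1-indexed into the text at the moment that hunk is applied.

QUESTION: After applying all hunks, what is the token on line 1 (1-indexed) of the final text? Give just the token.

Hunk 1: at line 4 remove [zbti] add [ktmtp,gfeyl,djb] -> 11 lines: qbmmw qqtjm uaeur vby ktmtp gfeyl djb hft zxt gop eoi
Hunk 2: at line 1 remove [uaeur,vby,ktmtp] add [cav,muob] -> 10 lines: qbmmw qqtjm cav muob gfeyl djb hft zxt gop eoi
Hunk 3: at line 5 remove [hft] add [jhbd,dwvf,pit] -> 12 lines: qbmmw qqtjm cav muob gfeyl djb jhbd dwvf pit zxt gop eoi
Hunk 4: at line 7 remove [pit,zxt] add [fywbt] -> 11 lines: qbmmw qqtjm cav muob gfeyl djb jhbd dwvf fywbt gop eoi
Final line 1: qbmmw

Answer: qbmmw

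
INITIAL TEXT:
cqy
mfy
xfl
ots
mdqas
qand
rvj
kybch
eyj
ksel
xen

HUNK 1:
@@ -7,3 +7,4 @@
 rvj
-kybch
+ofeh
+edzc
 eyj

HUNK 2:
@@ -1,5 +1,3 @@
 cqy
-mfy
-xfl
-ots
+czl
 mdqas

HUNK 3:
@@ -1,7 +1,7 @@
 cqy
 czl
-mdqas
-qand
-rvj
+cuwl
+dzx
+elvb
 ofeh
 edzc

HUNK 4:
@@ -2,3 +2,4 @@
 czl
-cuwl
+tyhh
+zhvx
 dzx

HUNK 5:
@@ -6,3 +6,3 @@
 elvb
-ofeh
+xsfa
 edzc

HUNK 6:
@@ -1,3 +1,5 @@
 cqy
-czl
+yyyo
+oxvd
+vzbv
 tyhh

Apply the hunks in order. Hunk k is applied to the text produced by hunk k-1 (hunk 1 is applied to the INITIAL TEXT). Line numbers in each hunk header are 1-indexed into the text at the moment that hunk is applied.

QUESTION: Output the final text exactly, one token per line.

Answer: cqy
yyyo
oxvd
vzbv
tyhh
zhvx
dzx
elvb
xsfa
edzc
eyj
ksel
xen

Derivation:
Hunk 1: at line 7 remove [kybch] add [ofeh,edzc] -> 12 lines: cqy mfy xfl ots mdqas qand rvj ofeh edzc eyj ksel xen
Hunk 2: at line 1 remove [mfy,xfl,ots] add [czl] -> 10 lines: cqy czl mdqas qand rvj ofeh edzc eyj ksel xen
Hunk 3: at line 1 remove [mdqas,qand,rvj] add [cuwl,dzx,elvb] -> 10 lines: cqy czl cuwl dzx elvb ofeh edzc eyj ksel xen
Hunk 4: at line 2 remove [cuwl] add [tyhh,zhvx] -> 11 lines: cqy czl tyhh zhvx dzx elvb ofeh edzc eyj ksel xen
Hunk 5: at line 6 remove [ofeh] add [xsfa] -> 11 lines: cqy czl tyhh zhvx dzx elvb xsfa edzc eyj ksel xen
Hunk 6: at line 1 remove [czl] add [yyyo,oxvd,vzbv] -> 13 lines: cqy yyyo oxvd vzbv tyhh zhvx dzx elvb xsfa edzc eyj ksel xen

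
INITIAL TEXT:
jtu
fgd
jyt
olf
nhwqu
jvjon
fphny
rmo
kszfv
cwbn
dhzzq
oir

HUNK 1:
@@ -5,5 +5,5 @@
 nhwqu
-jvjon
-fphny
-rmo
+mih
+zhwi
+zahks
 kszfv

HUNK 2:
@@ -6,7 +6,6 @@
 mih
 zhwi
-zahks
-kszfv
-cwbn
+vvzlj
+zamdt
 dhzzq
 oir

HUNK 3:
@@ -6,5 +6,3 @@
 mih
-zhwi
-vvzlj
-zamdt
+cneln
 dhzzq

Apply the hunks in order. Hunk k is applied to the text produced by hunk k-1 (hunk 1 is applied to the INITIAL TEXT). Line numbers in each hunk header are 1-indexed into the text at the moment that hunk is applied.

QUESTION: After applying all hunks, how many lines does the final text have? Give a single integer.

Answer: 9

Derivation:
Hunk 1: at line 5 remove [jvjon,fphny,rmo] add [mih,zhwi,zahks] -> 12 lines: jtu fgd jyt olf nhwqu mih zhwi zahks kszfv cwbn dhzzq oir
Hunk 2: at line 6 remove [zahks,kszfv,cwbn] add [vvzlj,zamdt] -> 11 lines: jtu fgd jyt olf nhwqu mih zhwi vvzlj zamdt dhzzq oir
Hunk 3: at line 6 remove [zhwi,vvzlj,zamdt] add [cneln] -> 9 lines: jtu fgd jyt olf nhwqu mih cneln dhzzq oir
Final line count: 9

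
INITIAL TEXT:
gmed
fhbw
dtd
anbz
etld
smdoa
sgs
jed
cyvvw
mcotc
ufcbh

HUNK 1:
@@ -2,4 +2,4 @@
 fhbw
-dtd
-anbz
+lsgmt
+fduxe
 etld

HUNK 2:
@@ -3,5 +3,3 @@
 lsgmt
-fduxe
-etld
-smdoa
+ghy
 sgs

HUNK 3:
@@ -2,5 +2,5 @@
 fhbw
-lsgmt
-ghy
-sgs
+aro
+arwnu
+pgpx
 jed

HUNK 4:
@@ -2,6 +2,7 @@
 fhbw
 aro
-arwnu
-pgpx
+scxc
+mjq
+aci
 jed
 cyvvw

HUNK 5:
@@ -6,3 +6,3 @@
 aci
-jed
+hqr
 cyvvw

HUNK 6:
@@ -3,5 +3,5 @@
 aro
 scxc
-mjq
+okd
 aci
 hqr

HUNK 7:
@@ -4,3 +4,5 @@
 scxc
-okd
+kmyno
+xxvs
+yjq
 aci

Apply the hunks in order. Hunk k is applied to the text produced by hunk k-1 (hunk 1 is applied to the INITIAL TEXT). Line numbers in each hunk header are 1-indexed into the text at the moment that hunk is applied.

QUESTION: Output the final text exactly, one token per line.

Hunk 1: at line 2 remove [dtd,anbz] add [lsgmt,fduxe] -> 11 lines: gmed fhbw lsgmt fduxe etld smdoa sgs jed cyvvw mcotc ufcbh
Hunk 2: at line 3 remove [fduxe,etld,smdoa] add [ghy] -> 9 lines: gmed fhbw lsgmt ghy sgs jed cyvvw mcotc ufcbh
Hunk 3: at line 2 remove [lsgmt,ghy,sgs] add [aro,arwnu,pgpx] -> 9 lines: gmed fhbw aro arwnu pgpx jed cyvvw mcotc ufcbh
Hunk 4: at line 2 remove [arwnu,pgpx] add [scxc,mjq,aci] -> 10 lines: gmed fhbw aro scxc mjq aci jed cyvvw mcotc ufcbh
Hunk 5: at line 6 remove [jed] add [hqr] -> 10 lines: gmed fhbw aro scxc mjq aci hqr cyvvw mcotc ufcbh
Hunk 6: at line 3 remove [mjq] add [okd] -> 10 lines: gmed fhbw aro scxc okd aci hqr cyvvw mcotc ufcbh
Hunk 7: at line 4 remove [okd] add [kmyno,xxvs,yjq] -> 12 lines: gmed fhbw aro scxc kmyno xxvs yjq aci hqr cyvvw mcotc ufcbh

Answer: gmed
fhbw
aro
scxc
kmyno
xxvs
yjq
aci
hqr
cyvvw
mcotc
ufcbh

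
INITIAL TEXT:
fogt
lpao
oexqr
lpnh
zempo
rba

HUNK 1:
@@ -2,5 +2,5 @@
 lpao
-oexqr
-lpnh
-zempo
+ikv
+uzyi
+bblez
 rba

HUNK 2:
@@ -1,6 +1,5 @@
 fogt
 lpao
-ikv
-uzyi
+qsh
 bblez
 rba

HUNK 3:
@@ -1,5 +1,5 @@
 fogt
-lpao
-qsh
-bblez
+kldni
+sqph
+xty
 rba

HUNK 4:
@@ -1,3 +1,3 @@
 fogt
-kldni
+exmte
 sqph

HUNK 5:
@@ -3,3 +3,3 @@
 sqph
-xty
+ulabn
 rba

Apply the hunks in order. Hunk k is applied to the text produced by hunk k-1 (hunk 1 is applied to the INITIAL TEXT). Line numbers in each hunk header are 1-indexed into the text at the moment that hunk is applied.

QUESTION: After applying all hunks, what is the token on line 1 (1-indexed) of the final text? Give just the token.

Answer: fogt

Derivation:
Hunk 1: at line 2 remove [oexqr,lpnh,zempo] add [ikv,uzyi,bblez] -> 6 lines: fogt lpao ikv uzyi bblez rba
Hunk 2: at line 1 remove [ikv,uzyi] add [qsh] -> 5 lines: fogt lpao qsh bblez rba
Hunk 3: at line 1 remove [lpao,qsh,bblez] add [kldni,sqph,xty] -> 5 lines: fogt kldni sqph xty rba
Hunk 4: at line 1 remove [kldni] add [exmte] -> 5 lines: fogt exmte sqph xty rba
Hunk 5: at line 3 remove [xty] add [ulabn] -> 5 lines: fogt exmte sqph ulabn rba
Final line 1: fogt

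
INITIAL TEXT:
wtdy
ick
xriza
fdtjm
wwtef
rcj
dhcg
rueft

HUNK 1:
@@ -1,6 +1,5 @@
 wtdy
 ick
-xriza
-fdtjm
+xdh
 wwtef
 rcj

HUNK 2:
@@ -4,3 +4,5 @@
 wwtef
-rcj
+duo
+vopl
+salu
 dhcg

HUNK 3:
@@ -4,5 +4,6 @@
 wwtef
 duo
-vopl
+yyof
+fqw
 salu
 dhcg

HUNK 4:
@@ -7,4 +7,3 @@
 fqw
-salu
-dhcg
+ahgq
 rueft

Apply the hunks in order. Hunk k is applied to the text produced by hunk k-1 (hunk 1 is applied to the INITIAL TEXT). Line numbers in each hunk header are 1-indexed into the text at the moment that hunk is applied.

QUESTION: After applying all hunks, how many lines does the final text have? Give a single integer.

Answer: 9

Derivation:
Hunk 1: at line 1 remove [xriza,fdtjm] add [xdh] -> 7 lines: wtdy ick xdh wwtef rcj dhcg rueft
Hunk 2: at line 4 remove [rcj] add [duo,vopl,salu] -> 9 lines: wtdy ick xdh wwtef duo vopl salu dhcg rueft
Hunk 3: at line 4 remove [vopl] add [yyof,fqw] -> 10 lines: wtdy ick xdh wwtef duo yyof fqw salu dhcg rueft
Hunk 4: at line 7 remove [salu,dhcg] add [ahgq] -> 9 lines: wtdy ick xdh wwtef duo yyof fqw ahgq rueft
Final line count: 9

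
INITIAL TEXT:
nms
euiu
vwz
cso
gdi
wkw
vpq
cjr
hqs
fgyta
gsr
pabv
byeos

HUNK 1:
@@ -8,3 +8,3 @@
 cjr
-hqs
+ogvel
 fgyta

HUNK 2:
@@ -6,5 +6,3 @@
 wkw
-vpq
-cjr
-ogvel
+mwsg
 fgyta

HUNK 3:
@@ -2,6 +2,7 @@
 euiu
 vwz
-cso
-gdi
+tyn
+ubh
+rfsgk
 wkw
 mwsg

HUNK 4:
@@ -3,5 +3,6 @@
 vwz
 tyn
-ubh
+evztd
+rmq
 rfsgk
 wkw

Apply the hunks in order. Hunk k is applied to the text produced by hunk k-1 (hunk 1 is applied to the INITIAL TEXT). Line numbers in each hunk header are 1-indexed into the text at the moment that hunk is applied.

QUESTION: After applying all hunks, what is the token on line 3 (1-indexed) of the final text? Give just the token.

Answer: vwz

Derivation:
Hunk 1: at line 8 remove [hqs] add [ogvel] -> 13 lines: nms euiu vwz cso gdi wkw vpq cjr ogvel fgyta gsr pabv byeos
Hunk 2: at line 6 remove [vpq,cjr,ogvel] add [mwsg] -> 11 lines: nms euiu vwz cso gdi wkw mwsg fgyta gsr pabv byeos
Hunk 3: at line 2 remove [cso,gdi] add [tyn,ubh,rfsgk] -> 12 lines: nms euiu vwz tyn ubh rfsgk wkw mwsg fgyta gsr pabv byeos
Hunk 4: at line 3 remove [ubh] add [evztd,rmq] -> 13 lines: nms euiu vwz tyn evztd rmq rfsgk wkw mwsg fgyta gsr pabv byeos
Final line 3: vwz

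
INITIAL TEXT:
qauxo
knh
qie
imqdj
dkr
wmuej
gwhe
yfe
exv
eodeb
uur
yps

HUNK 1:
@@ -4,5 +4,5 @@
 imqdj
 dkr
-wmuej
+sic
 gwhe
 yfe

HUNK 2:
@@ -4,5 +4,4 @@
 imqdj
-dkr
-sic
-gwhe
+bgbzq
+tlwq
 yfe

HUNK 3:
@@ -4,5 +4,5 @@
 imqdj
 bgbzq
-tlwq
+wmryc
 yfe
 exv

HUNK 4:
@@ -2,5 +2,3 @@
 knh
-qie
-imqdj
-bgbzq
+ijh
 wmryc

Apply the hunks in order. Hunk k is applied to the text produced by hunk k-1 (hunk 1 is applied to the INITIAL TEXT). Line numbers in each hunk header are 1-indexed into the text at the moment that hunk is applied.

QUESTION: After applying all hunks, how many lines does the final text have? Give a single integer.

Hunk 1: at line 4 remove [wmuej] add [sic] -> 12 lines: qauxo knh qie imqdj dkr sic gwhe yfe exv eodeb uur yps
Hunk 2: at line 4 remove [dkr,sic,gwhe] add [bgbzq,tlwq] -> 11 lines: qauxo knh qie imqdj bgbzq tlwq yfe exv eodeb uur yps
Hunk 3: at line 4 remove [tlwq] add [wmryc] -> 11 lines: qauxo knh qie imqdj bgbzq wmryc yfe exv eodeb uur yps
Hunk 4: at line 2 remove [qie,imqdj,bgbzq] add [ijh] -> 9 lines: qauxo knh ijh wmryc yfe exv eodeb uur yps
Final line count: 9

Answer: 9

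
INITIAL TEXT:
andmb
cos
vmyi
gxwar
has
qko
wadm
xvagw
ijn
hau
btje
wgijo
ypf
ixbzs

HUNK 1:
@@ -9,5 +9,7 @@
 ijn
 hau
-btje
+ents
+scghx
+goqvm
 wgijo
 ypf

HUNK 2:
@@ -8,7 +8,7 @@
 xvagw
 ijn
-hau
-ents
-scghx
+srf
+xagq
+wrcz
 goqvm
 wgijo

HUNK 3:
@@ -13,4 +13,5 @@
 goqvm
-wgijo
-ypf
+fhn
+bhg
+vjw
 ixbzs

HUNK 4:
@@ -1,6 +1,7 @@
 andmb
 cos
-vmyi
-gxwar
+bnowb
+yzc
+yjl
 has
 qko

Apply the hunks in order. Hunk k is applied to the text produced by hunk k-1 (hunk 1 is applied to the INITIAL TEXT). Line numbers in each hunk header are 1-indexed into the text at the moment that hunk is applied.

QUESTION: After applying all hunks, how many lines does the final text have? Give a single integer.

Hunk 1: at line 9 remove [btje] add [ents,scghx,goqvm] -> 16 lines: andmb cos vmyi gxwar has qko wadm xvagw ijn hau ents scghx goqvm wgijo ypf ixbzs
Hunk 2: at line 8 remove [hau,ents,scghx] add [srf,xagq,wrcz] -> 16 lines: andmb cos vmyi gxwar has qko wadm xvagw ijn srf xagq wrcz goqvm wgijo ypf ixbzs
Hunk 3: at line 13 remove [wgijo,ypf] add [fhn,bhg,vjw] -> 17 lines: andmb cos vmyi gxwar has qko wadm xvagw ijn srf xagq wrcz goqvm fhn bhg vjw ixbzs
Hunk 4: at line 1 remove [vmyi,gxwar] add [bnowb,yzc,yjl] -> 18 lines: andmb cos bnowb yzc yjl has qko wadm xvagw ijn srf xagq wrcz goqvm fhn bhg vjw ixbzs
Final line count: 18

Answer: 18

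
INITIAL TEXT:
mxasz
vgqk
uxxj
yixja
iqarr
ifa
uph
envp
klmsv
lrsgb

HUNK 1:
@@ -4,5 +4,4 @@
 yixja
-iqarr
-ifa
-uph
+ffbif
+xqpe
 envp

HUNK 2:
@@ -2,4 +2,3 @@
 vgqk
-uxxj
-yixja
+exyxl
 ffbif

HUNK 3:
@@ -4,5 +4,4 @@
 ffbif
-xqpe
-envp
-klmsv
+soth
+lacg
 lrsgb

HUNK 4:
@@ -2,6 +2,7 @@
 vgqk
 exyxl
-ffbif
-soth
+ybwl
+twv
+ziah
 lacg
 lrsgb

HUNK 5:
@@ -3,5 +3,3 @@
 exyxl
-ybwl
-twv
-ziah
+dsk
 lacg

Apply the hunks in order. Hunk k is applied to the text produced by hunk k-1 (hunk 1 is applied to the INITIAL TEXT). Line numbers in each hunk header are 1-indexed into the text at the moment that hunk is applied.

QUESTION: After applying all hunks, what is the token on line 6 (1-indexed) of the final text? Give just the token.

Answer: lrsgb

Derivation:
Hunk 1: at line 4 remove [iqarr,ifa,uph] add [ffbif,xqpe] -> 9 lines: mxasz vgqk uxxj yixja ffbif xqpe envp klmsv lrsgb
Hunk 2: at line 2 remove [uxxj,yixja] add [exyxl] -> 8 lines: mxasz vgqk exyxl ffbif xqpe envp klmsv lrsgb
Hunk 3: at line 4 remove [xqpe,envp,klmsv] add [soth,lacg] -> 7 lines: mxasz vgqk exyxl ffbif soth lacg lrsgb
Hunk 4: at line 2 remove [ffbif,soth] add [ybwl,twv,ziah] -> 8 lines: mxasz vgqk exyxl ybwl twv ziah lacg lrsgb
Hunk 5: at line 3 remove [ybwl,twv,ziah] add [dsk] -> 6 lines: mxasz vgqk exyxl dsk lacg lrsgb
Final line 6: lrsgb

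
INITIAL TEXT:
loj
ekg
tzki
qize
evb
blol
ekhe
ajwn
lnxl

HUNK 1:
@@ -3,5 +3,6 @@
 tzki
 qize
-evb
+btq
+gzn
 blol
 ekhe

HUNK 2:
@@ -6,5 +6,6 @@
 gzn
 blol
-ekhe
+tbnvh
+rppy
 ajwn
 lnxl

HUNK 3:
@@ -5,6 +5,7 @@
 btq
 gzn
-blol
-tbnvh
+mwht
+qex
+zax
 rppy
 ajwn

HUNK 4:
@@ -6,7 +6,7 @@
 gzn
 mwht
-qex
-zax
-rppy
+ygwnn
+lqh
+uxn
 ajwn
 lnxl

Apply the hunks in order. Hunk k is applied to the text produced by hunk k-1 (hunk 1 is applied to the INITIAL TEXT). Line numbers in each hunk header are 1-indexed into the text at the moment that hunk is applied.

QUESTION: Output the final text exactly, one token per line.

Hunk 1: at line 3 remove [evb] add [btq,gzn] -> 10 lines: loj ekg tzki qize btq gzn blol ekhe ajwn lnxl
Hunk 2: at line 6 remove [ekhe] add [tbnvh,rppy] -> 11 lines: loj ekg tzki qize btq gzn blol tbnvh rppy ajwn lnxl
Hunk 3: at line 5 remove [blol,tbnvh] add [mwht,qex,zax] -> 12 lines: loj ekg tzki qize btq gzn mwht qex zax rppy ajwn lnxl
Hunk 4: at line 6 remove [qex,zax,rppy] add [ygwnn,lqh,uxn] -> 12 lines: loj ekg tzki qize btq gzn mwht ygwnn lqh uxn ajwn lnxl

Answer: loj
ekg
tzki
qize
btq
gzn
mwht
ygwnn
lqh
uxn
ajwn
lnxl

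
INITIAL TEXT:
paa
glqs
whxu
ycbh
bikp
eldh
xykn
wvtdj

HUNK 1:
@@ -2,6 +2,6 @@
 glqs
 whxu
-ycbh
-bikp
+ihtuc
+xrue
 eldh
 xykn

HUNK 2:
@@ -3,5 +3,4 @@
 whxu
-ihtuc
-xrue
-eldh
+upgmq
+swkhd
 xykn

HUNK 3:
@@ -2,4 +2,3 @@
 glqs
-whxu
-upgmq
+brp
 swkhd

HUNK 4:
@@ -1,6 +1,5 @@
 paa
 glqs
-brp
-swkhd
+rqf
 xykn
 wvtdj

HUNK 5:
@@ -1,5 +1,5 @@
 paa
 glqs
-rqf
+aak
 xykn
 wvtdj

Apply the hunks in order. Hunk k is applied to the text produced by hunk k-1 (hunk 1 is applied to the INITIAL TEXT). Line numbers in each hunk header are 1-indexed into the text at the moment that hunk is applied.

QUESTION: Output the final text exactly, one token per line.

Answer: paa
glqs
aak
xykn
wvtdj

Derivation:
Hunk 1: at line 2 remove [ycbh,bikp] add [ihtuc,xrue] -> 8 lines: paa glqs whxu ihtuc xrue eldh xykn wvtdj
Hunk 2: at line 3 remove [ihtuc,xrue,eldh] add [upgmq,swkhd] -> 7 lines: paa glqs whxu upgmq swkhd xykn wvtdj
Hunk 3: at line 2 remove [whxu,upgmq] add [brp] -> 6 lines: paa glqs brp swkhd xykn wvtdj
Hunk 4: at line 1 remove [brp,swkhd] add [rqf] -> 5 lines: paa glqs rqf xykn wvtdj
Hunk 5: at line 1 remove [rqf] add [aak] -> 5 lines: paa glqs aak xykn wvtdj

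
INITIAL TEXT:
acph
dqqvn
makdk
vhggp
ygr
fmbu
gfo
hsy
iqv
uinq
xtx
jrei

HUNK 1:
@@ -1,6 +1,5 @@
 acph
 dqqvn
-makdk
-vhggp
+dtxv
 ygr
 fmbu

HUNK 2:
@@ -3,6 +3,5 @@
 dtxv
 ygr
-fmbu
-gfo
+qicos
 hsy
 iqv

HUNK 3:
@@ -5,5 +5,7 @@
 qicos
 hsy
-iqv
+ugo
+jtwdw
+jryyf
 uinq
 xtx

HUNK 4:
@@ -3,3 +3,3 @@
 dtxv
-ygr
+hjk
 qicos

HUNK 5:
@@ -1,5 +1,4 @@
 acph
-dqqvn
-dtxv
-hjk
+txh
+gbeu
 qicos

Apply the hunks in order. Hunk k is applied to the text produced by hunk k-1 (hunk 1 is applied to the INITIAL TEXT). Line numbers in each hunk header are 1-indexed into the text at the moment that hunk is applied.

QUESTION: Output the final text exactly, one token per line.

Hunk 1: at line 1 remove [makdk,vhggp] add [dtxv] -> 11 lines: acph dqqvn dtxv ygr fmbu gfo hsy iqv uinq xtx jrei
Hunk 2: at line 3 remove [fmbu,gfo] add [qicos] -> 10 lines: acph dqqvn dtxv ygr qicos hsy iqv uinq xtx jrei
Hunk 3: at line 5 remove [iqv] add [ugo,jtwdw,jryyf] -> 12 lines: acph dqqvn dtxv ygr qicos hsy ugo jtwdw jryyf uinq xtx jrei
Hunk 4: at line 3 remove [ygr] add [hjk] -> 12 lines: acph dqqvn dtxv hjk qicos hsy ugo jtwdw jryyf uinq xtx jrei
Hunk 5: at line 1 remove [dqqvn,dtxv,hjk] add [txh,gbeu] -> 11 lines: acph txh gbeu qicos hsy ugo jtwdw jryyf uinq xtx jrei

Answer: acph
txh
gbeu
qicos
hsy
ugo
jtwdw
jryyf
uinq
xtx
jrei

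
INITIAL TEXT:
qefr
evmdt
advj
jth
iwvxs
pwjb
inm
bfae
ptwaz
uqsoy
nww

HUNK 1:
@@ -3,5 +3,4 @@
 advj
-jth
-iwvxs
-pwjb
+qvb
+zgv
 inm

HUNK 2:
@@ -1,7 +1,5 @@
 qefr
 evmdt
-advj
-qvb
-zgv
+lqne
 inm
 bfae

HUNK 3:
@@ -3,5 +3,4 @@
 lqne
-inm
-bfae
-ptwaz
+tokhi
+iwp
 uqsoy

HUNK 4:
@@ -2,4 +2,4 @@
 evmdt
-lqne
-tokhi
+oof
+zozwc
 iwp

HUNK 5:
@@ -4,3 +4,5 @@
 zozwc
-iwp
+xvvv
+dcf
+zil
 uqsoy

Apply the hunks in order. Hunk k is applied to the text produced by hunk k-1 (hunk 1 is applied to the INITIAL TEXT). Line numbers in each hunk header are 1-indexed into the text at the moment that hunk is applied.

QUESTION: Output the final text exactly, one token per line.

Answer: qefr
evmdt
oof
zozwc
xvvv
dcf
zil
uqsoy
nww

Derivation:
Hunk 1: at line 3 remove [jth,iwvxs,pwjb] add [qvb,zgv] -> 10 lines: qefr evmdt advj qvb zgv inm bfae ptwaz uqsoy nww
Hunk 2: at line 1 remove [advj,qvb,zgv] add [lqne] -> 8 lines: qefr evmdt lqne inm bfae ptwaz uqsoy nww
Hunk 3: at line 3 remove [inm,bfae,ptwaz] add [tokhi,iwp] -> 7 lines: qefr evmdt lqne tokhi iwp uqsoy nww
Hunk 4: at line 2 remove [lqne,tokhi] add [oof,zozwc] -> 7 lines: qefr evmdt oof zozwc iwp uqsoy nww
Hunk 5: at line 4 remove [iwp] add [xvvv,dcf,zil] -> 9 lines: qefr evmdt oof zozwc xvvv dcf zil uqsoy nww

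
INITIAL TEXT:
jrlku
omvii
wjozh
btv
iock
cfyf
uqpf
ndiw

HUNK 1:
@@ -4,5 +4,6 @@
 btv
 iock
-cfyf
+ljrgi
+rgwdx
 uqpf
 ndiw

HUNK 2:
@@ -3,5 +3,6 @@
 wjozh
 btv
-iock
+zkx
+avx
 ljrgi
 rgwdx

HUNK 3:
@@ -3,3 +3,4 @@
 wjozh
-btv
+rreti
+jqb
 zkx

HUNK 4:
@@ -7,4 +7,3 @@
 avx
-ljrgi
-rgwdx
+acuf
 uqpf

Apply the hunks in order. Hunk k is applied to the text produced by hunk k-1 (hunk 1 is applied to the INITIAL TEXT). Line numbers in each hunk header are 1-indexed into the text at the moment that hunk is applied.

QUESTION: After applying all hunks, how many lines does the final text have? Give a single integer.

Hunk 1: at line 4 remove [cfyf] add [ljrgi,rgwdx] -> 9 lines: jrlku omvii wjozh btv iock ljrgi rgwdx uqpf ndiw
Hunk 2: at line 3 remove [iock] add [zkx,avx] -> 10 lines: jrlku omvii wjozh btv zkx avx ljrgi rgwdx uqpf ndiw
Hunk 3: at line 3 remove [btv] add [rreti,jqb] -> 11 lines: jrlku omvii wjozh rreti jqb zkx avx ljrgi rgwdx uqpf ndiw
Hunk 4: at line 7 remove [ljrgi,rgwdx] add [acuf] -> 10 lines: jrlku omvii wjozh rreti jqb zkx avx acuf uqpf ndiw
Final line count: 10

Answer: 10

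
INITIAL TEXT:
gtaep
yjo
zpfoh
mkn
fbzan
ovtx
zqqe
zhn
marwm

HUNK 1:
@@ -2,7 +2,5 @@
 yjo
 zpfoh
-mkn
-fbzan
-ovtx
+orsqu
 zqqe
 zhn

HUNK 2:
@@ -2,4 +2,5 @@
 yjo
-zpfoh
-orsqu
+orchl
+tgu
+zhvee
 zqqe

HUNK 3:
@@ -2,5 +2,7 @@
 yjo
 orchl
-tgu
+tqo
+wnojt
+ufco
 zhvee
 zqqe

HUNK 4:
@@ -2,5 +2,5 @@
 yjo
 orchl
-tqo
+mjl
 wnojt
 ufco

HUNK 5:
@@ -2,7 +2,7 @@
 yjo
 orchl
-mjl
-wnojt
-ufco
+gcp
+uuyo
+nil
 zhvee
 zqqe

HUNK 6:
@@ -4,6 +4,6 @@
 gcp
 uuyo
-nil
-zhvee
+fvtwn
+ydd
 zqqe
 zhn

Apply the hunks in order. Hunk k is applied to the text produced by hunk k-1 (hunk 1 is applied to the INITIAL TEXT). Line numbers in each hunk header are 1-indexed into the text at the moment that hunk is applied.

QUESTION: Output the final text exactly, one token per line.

Answer: gtaep
yjo
orchl
gcp
uuyo
fvtwn
ydd
zqqe
zhn
marwm

Derivation:
Hunk 1: at line 2 remove [mkn,fbzan,ovtx] add [orsqu] -> 7 lines: gtaep yjo zpfoh orsqu zqqe zhn marwm
Hunk 2: at line 2 remove [zpfoh,orsqu] add [orchl,tgu,zhvee] -> 8 lines: gtaep yjo orchl tgu zhvee zqqe zhn marwm
Hunk 3: at line 2 remove [tgu] add [tqo,wnojt,ufco] -> 10 lines: gtaep yjo orchl tqo wnojt ufco zhvee zqqe zhn marwm
Hunk 4: at line 2 remove [tqo] add [mjl] -> 10 lines: gtaep yjo orchl mjl wnojt ufco zhvee zqqe zhn marwm
Hunk 5: at line 2 remove [mjl,wnojt,ufco] add [gcp,uuyo,nil] -> 10 lines: gtaep yjo orchl gcp uuyo nil zhvee zqqe zhn marwm
Hunk 6: at line 4 remove [nil,zhvee] add [fvtwn,ydd] -> 10 lines: gtaep yjo orchl gcp uuyo fvtwn ydd zqqe zhn marwm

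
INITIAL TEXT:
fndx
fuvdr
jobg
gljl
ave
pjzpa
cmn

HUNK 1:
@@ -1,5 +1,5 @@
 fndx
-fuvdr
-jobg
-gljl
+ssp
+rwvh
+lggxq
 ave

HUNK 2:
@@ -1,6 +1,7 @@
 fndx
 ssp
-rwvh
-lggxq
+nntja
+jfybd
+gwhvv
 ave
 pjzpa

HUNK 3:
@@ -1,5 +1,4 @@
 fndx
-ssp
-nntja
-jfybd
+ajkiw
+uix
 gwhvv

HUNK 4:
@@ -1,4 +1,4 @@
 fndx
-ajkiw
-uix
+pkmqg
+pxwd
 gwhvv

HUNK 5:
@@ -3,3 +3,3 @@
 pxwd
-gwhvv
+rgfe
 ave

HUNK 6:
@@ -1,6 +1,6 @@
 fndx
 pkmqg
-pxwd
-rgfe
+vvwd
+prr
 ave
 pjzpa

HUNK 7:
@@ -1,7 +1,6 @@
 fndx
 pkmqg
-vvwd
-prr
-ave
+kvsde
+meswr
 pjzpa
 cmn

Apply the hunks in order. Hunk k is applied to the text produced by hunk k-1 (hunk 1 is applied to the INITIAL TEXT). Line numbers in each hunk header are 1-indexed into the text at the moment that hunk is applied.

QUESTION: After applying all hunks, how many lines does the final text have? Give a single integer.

Hunk 1: at line 1 remove [fuvdr,jobg,gljl] add [ssp,rwvh,lggxq] -> 7 lines: fndx ssp rwvh lggxq ave pjzpa cmn
Hunk 2: at line 1 remove [rwvh,lggxq] add [nntja,jfybd,gwhvv] -> 8 lines: fndx ssp nntja jfybd gwhvv ave pjzpa cmn
Hunk 3: at line 1 remove [ssp,nntja,jfybd] add [ajkiw,uix] -> 7 lines: fndx ajkiw uix gwhvv ave pjzpa cmn
Hunk 4: at line 1 remove [ajkiw,uix] add [pkmqg,pxwd] -> 7 lines: fndx pkmqg pxwd gwhvv ave pjzpa cmn
Hunk 5: at line 3 remove [gwhvv] add [rgfe] -> 7 lines: fndx pkmqg pxwd rgfe ave pjzpa cmn
Hunk 6: at line 1 remove [pxwd,rgfe] add [vvwd,prr] -> 7 lines: fndx pkmqg vvwd prr ave pjzpa cmn
Hunk 7: at line 1 remove [vvwd,prr,ave] add [kvsde,meswr] -> 6 lines: fndx pkmqg kvsde meswr pjzpa cmn
Final line count: 6

Answer: 6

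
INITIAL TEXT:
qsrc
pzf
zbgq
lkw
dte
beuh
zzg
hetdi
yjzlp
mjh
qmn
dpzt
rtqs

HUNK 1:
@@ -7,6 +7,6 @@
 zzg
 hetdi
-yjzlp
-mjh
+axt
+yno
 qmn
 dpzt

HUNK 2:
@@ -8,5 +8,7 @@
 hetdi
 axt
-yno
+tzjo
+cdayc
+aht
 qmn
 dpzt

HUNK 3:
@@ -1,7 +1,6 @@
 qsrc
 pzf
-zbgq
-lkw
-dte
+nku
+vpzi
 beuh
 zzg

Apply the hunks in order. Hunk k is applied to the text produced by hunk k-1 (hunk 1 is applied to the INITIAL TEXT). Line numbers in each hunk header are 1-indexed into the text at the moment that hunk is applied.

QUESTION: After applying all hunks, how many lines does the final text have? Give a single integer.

Hunk 1: at line 7 remove [yjzlp,mjh] add [axt,yno] -> 13 lines: qsrc pzf zbgq lkw dte beuh zzg hetdi axt yno qmn dpzt rtqs
Hunk 2: at line 8 remove [yno] add [tzjo,cdayc,aht] -> 15 lines: qsrc pzf zbgq lkw dte beuh zzg hetdi axt tzjo cdayc aht qmn dpzt rtqs
Hunk 3: at line 1 remove [zbgq,lkw,dte] add [nku,vpzi] -> 14 lines: qsrc pzf nku vpzi beuh zzg hetdi axt tzjo cdayc aht qmn dpzt rtqs
Final line count: 14

Answer: 14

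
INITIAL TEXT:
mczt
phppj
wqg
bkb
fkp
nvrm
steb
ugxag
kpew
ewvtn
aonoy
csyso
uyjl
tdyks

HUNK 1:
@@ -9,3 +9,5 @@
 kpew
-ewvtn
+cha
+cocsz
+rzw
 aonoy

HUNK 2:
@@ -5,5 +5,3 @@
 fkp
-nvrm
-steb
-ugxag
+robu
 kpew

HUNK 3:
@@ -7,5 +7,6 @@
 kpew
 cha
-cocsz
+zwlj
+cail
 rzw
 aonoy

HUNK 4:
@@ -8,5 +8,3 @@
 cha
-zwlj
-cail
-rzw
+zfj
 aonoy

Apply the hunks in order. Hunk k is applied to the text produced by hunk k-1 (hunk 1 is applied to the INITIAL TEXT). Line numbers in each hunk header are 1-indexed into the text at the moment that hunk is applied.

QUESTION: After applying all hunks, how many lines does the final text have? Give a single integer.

Hunk 1: at line 9 remove [ewvtn] add [cha,cocsz,rzw] -> 16 lines: mczt phppj wqg bkb fkp nvrm steb ugxag kpew cha cocsz rzw aonoy csyso uyjl tdyks
Hunk 2: at line 5 remove [nvrm,steb,ugxag] add [robu] -> 14 lines: mczt phppj wqg bkb fkp robu kpew cha cocsz rzw aonoy csyso uyjl tdyks
Hunk 3: at line 7 remove [cocsz] add [zwlj,cail] -> 15 lines: mczt phppj wqg bkb fkp robu kpew cha zwlj cail rzw aonoy csyso uyjl tdyks
Hunk 4: at line 8 remove [zwlj,cail,rzw] add [zfj] -> 13 lines: mczt phppj wqg bkb fkp robu kpew cha zfj aonoy csyso uyjl tdyks
Final line count: 13

Answer: 13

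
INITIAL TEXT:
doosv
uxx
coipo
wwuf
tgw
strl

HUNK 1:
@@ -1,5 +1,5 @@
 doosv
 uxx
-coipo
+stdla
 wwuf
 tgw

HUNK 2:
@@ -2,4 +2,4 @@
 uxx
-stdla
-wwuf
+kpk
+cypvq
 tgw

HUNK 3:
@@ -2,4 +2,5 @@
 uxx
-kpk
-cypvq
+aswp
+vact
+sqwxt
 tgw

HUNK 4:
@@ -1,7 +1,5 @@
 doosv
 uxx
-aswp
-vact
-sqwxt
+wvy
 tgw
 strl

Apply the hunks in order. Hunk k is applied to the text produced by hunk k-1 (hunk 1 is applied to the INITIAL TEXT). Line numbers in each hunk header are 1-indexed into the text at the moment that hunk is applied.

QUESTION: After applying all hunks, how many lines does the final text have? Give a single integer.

Answer: 5

Derivation:
Hunk 1: at line 1 remove [coipo] add [stdla] -> 6 lines: doosv uxx stdla wwuf tgw strl
Hunk 2: at line 2 remove [stdla,wwuf] add [kpk,cypvq] -> 6 lines: doosv uxx kpk cypvq tgw strl
Hunk 3: at line 2 remove [kpk,cypvq] add [aswp,vact,sqwxt] -> 7 lines: doosv uxx aswp vact sqwxt tgw strl
Hunk 4: at line 1 remove [aswp,vact,sqwxt] add [wvy] -> 5 lines: doosv uxx wvy tgw strl
Final line count: 5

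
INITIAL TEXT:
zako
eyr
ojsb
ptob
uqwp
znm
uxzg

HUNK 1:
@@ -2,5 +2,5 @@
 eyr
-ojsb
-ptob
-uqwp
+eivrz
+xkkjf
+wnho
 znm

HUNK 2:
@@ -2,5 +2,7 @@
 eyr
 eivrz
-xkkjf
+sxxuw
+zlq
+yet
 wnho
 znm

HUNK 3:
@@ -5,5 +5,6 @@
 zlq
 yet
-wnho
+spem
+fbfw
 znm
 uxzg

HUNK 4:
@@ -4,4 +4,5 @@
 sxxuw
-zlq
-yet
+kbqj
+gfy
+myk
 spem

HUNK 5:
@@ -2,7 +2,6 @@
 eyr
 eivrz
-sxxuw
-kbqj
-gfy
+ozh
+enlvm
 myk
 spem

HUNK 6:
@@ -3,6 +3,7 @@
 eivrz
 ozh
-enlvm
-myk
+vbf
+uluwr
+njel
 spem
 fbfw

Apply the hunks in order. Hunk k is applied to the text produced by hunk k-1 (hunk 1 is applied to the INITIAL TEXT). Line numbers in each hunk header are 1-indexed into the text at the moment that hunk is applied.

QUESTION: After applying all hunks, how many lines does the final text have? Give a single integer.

Hunk 1: at line 2 remove [ojsb,ptob,uqwp] add [eivrz,xkkjf,wnho] -> 7 lines: zako eyr eivrz xkkjf wnho znm uxzg
Hunk 2: at line 2 remove [xkkjf] add [sxxuw,zlq,yet] -> 9 lines: zako eyr eivrz sxxuw zlq yet wnho znm uxzg
Hunk 3: at line 5 remove [wnho] add [spem,fbfw] -> 10 lines: zako eyr eivrz sxxuw zlq yet spem fbfw znm uxzg
Hunk 4: at line 4 remove [zlq,yet] add [kbqj,gfy,myk] -> 11 lines: zako eyr eivrz sxxuw kbqj gfy myk spem fbfw znm uxzg
Hunk 5: at line 2 remove [sxxuw,kbqj,gfy] add [ozh,enlvm] -> 10 lines: zako eyr eivrz ozh enlvm myk spem fbfw znm uxzg
Hunk 6: at line 3 remove [enlvm,myk] add [vbf,uluwr,njel] -> 11 lines: zako eyr eivrz ozh vbf uluwr njel spem fbfw znm uxzg
Final line count: 11

Answer: 11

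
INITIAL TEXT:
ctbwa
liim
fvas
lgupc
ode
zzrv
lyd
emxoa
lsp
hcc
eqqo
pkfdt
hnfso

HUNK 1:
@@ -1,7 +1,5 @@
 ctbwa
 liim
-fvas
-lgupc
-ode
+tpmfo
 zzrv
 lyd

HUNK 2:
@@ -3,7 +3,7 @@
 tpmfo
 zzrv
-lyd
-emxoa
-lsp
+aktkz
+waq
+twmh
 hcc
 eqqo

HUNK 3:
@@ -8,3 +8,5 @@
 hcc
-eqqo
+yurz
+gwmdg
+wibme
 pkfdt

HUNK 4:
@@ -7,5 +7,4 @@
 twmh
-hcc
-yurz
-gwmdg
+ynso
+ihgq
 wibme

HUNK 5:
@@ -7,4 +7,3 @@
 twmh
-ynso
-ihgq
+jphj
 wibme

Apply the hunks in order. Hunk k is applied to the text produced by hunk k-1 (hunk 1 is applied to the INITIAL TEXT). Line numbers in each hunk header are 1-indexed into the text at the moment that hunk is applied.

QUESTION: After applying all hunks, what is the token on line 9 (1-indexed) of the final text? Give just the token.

Answer: wibme

Derivation:
Hunk 1: at line 1 remove [fvas,lgupc,ode] add [tpmfo] -> 11 lines: ctbwa liim tpmfo zzrv lyd emxoa lsp hcc eqqo pkfdt hnfso
Hunk 2: at line 3 remove [lyd,emxoa,lsp] add [aktkz,waq,twmh] -> 11 lines: ctbwa liim tpmfo zzrv aktkz waq twmh hcc eqqo pkfdt hnfso
Hunk 3: at line 8 remove [eqqo] add [yurz,gwmdg,wibme] -> 13 lines: ctbwa liim tpmfo zzrv aktkz waq twmh hcc yurz gwmdg wibme pkfdt hnfso
Hunk 4: at line 7 remove [hcc,yurz,gwmdg] add [ynso,ihgq] -> 12 lines: ctbwa liim tpmfo zzrv aktkz waq twmh ynso ihgq wibme pkfdt hnfso
Hunk 5: at line 7 remove [ynso,ihgq] add [jphj] -> 11 lines: ctbwa liim tpmfo zzrv aktkz waq twmh jphj wibme pkfdt hnfso
Final line 9: wibme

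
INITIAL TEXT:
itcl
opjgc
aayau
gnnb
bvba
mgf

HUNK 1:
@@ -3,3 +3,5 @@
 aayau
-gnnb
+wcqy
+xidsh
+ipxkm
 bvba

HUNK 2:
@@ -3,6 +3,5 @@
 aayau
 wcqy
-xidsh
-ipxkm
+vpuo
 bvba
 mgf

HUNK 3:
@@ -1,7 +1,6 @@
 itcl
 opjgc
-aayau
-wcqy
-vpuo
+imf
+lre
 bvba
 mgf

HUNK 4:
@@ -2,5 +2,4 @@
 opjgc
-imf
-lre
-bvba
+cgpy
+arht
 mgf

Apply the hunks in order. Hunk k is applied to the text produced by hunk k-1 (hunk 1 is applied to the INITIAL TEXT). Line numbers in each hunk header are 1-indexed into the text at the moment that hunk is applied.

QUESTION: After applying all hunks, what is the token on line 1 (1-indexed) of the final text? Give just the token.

Answer: itcl

Derivation:
Hunk 1: at line 3 remove [gnnb] add [wcqy,xidsh,ipxkm] -> 8 lines: itcl opjgc aayau wcqy xidsh ipxkm bvba mgf
Hunk 2: at line 3 remove [xidsh,ipxkm] add [vpuo] -> 7 lines: itcl opjgc aayau wcqy vpuo bvba mgf
Hunk 3: at line 1 remove [aayau,wcqy,vpuo] add [imf,lre] -> 6 lines: itcl opjgc imf lre bvba mgf
Hunk 4: at line 2 remove [imf,lre,bvba] add [cgpy,arht] -> 5 lines: itcl opjgc cgpy arht mgf
Final line 1: itcl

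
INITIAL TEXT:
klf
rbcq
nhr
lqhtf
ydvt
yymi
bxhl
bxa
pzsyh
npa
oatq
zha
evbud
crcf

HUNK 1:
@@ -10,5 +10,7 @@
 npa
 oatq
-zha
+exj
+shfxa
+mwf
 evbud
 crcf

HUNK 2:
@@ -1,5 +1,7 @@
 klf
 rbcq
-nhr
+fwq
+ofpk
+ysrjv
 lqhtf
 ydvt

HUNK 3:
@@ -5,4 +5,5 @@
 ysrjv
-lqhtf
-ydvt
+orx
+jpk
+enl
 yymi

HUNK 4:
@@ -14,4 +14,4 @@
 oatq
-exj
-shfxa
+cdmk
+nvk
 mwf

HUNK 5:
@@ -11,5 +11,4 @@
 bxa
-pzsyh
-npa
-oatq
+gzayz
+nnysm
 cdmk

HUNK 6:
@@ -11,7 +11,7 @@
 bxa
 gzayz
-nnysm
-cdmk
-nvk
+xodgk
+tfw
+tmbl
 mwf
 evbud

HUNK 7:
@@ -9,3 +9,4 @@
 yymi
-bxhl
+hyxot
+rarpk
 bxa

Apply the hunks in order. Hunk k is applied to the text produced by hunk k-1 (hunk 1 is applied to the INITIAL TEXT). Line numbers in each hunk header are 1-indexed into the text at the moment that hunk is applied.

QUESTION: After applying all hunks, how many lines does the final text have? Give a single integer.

Hunk 1: at line 10 remove [zha] add [exj,shfxa,mwf] -> 16 lines: klf rbcq nhr lqhtf ydvt yymi bxhl bxa pzsyh npa oatq exj shfxa mwf evbud crcf
Hunk 2: at line 1 remove [nhr] add [fwq,ofpk,ysrjv] -> 18 lines: klf rbcq fwq ofpk ysrjv lqhtf ydvt yymi bxhl bxa pzsyh npa oatq exj shfxa mwf evbud crcf
Hunk 3: at line 5 remove [lqhtf,ydvt] add [orx,jpk,enl] -> 19 lines: klf rbcq fwq ofpk ysrjv orx jpk enl yymi bxhl bxa pzsyh npa oatq exj shfxa mwf evbud crcf
Hunk 4: at line 14 remove [exj,shfxa] add [cdmk,nvk] -> 19 lines: klf rbcq fwq ofpk ysrjv orx jpk enl yymi bxhl bxa pzsyh npa oatq cdmk nvk mwf evbud crcf
Hunk 5: at line 11 remove [pzsyh,npa,oatq] add [gzayz,nnysm] -> 18 lines: klf rbcq fwq ofpk ysrjv orx jpk enl yymi bxhl bxa gzayz nnysm cdmk nvk mwf evbud crcf
Hunk 6: at line 11 remove [nnysm,cdmk,nvk] add [xodgk,tfw,tmbl] -> 18 lines: klf rbcq fwq ofpk ysrjv orx jpk enl yymi bxhl bxa gzayz xodgk tfw tmbl mwf evbud crcf
Hunk 7: at line 9 remove [bxhl] add [hyxot,rarpk] -> 19 lines: klf rbcq fwq ofpk ysrjv orx jpk enl yymi hyxot rarpk bxa gzayz xodgk tfw tmbl mwf evbud crcf
Final line count: 19

Answer: 19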